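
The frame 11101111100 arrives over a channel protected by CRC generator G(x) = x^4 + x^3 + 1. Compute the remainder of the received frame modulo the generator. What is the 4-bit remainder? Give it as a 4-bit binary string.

0000

Modulo-2 division of 11101111100 by 11001:
  pos 0: 11101 XOR 11001 = 00100
  pos 2: 10011 XOR 11001 = 01010
  pos 3: 10101 XOR 11001 = 01100
  pos 4: 11001 XOR 11001 = 00000
Remainder = 0000 (zero — the frame passes the CRC check).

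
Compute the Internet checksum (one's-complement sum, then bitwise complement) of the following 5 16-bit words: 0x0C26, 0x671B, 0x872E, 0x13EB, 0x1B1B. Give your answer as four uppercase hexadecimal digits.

One's-complement addition (fold any carry out of bit 15 back into bit 0):
  0x0C26 + 0x671B = 0x07341
  0x7341 + 0x872E = 0x0FA6F
  0xFA6F + 0x13EB = 0x10E5A → wrap carry → 0x0E5B
  0x0E5B + 0x1B1B = 0x02976
One's-complement sum = 0x2976.
Checksum = ~0x2976 & 0xFFFF = 0xD689.

D689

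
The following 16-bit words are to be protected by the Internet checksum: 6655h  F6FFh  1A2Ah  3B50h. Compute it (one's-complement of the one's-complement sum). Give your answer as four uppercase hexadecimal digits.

4D30

One's-complement addition (fold any carry out of bit 15 back into bit 0):
  0x6655 + 0xF6FF = 0x15D54 → wrap carry → 0x5D55
  0x5D55 + 0x1A2A = 0x0777F
  0x777F + 0x3B50 = 0x0B2CF
One's-complement sum = 0xB2CF.
Checksum = ~0xB2CF & 0xFFFF = 0x4D30.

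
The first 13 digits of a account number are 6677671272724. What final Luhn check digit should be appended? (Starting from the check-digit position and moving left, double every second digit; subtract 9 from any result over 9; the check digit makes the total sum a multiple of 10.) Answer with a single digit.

3

Partial digits right→left: 4 2 7 2 7 2 1 7 6 7 7 6 6
Double every second digit counting from the check-digit position (so the 1st, 3rd, 5th, ... of the partial from the right).
  doubled (with −9 where >9): 8 5 5 2 3 5 3 → sum 31
  kept as-is: 2 2 2 7 7 6 → sum 26
Total = 31 + 26 = 57.
Check digit = (10 − (57 mod 10)) mod 10 = 3.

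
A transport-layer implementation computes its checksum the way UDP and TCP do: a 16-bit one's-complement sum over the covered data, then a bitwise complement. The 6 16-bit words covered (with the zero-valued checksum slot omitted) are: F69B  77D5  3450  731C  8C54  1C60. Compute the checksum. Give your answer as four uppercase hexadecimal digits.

One's-complement addition (fold any carry out of bit 15 back into bit 0):
  0xF69B + 0x77D5 = 0x16E70 → wrap carry → 0x6E71
  0x6E71 + 0x3450 = 0x0A2C1
  0xA2C1 + 0x731C = 0x115DD → wrap carry → 0x15DE
  0x15DE + 0x8C54 = 0x0A232
  0xA232 + 0x1C60 = 0x0BE92
One's-complement sum = 0xBE92.
Checksum = ~0xBE92 & 0xFFFF = 0x416D.

416D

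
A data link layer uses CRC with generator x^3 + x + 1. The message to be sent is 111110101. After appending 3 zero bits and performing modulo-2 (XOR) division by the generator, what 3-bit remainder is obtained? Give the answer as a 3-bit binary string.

110

Append 3 zeros: 111110101000. Divide by 1011 (XOR where the leading bit is 1):
  pos 0: 1111 XOR 1011 = 0100
  pos 1: 1001 XOR 1011 = 0010
  pos 3: 1001 XOR 1011 = 0010
  pos 5: 1001 XOR 1011 = 0010
  pos 7: 1000 XOR 1011 = 0011
Remainder (last 3 bits) = 110. This is the CRC / FCS.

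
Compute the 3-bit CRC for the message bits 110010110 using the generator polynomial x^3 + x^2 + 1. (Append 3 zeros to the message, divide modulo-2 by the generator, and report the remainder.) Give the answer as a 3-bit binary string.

Append 3 zeros: 110010110000. Divide by 1101 (XOR where the leading bit is 1):
  pos 0: 1100 XOR 1101 = 0001
  pos 3: 1101 XOR 1101 = 0000
  pos 7: 1000 XOR 1101 = 0101
  pos 8: 1010 XOR 1101 = 0111
Remainder (last 3 bits) = 111. This is the CRC / FCS.

111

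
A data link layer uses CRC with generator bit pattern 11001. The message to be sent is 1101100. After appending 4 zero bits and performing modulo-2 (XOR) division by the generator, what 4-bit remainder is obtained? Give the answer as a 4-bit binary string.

Append 4 zeros: 11011000000. Divide by 11001 (XOR where the leading bit is 1):
  pos 0: 11011 XOR 11001 = 00010
  pos 3: 10000 XOR 11001 = 01001
  pos 4: 10010 XOR 11001 = 01011
  pos 5: 10110 XOR 11001 = 01111
  pos 6: 11110 XOR 11001 = 00111
Remainder (last 4 bits) = 0111. This is the CRC / FCS.

0111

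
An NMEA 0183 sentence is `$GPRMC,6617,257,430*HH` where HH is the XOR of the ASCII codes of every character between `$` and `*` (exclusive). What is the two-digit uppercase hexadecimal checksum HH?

XOR the ASCII codes of the payload characters:
  'G' = 0x47 → acc = 0x47
  'P' = 0x50 → acc = 0x17
  'R' = 0x52 → acc = 0x45
  'M' = 0x4D → acc = 0x08
  'C' = 0x43 → acc = 0x4B
  ',' = 0x2C → acc = 0x67
  '6' = 0x36 → acc = 0x51
  '6' = 0x36 → acc = 0x67
  '1' = 0x31 → acc = 0x56
  '7' = 0x37 → acc = 0x61
  ',' = 0x2C → acc = 0x4D
  '2' = 0x32 → acc = 0x7F
  '5' = 0x35 → acc = 0x4A
  '7' = 0x37 → acc = 0x7D
  ',' = 0x2C → acc = 0x51
  '4' = 0x34 → acc = 0x65
  '3' = 0x33 → acc = 0x56
  '0' = 0x30 → acc = 0x66
Checksum = 0x66.

66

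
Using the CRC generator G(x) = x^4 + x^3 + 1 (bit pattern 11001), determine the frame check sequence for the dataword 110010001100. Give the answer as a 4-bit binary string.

1000

Append 4 zeros: 1100100011000000. Divide by 11001 (XOR where the leading bit is 1):
  pos 0: 11001 XOR 11001 = 00000
  pos 8: 11000 XOR 11001 = 00001
Remainder (last 4 bits) = 1000. This is the CRC / FCS.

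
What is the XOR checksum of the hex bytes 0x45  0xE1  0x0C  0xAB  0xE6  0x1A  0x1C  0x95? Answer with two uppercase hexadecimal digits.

XOR the bytes together:
  start with 0x45
  0x45 ⊕ 0xE1 = 0xA4
  0xA4 ⊕ 0x0C = 0xA8
  0xA8 ⊕ 0xAB = 0x03
  0x03 ⊕ 0xE6 = 0xE5
  0xE5 ⊕ 0x1A = 0xFF
  0xFF ⊕ 0x1C = 0xE3
  0xE3 ⊕ 0x95 = 0x76

76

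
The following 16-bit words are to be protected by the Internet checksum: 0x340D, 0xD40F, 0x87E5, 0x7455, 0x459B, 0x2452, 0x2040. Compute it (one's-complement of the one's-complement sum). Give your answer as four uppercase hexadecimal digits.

717A

One's-complement addition (fold any carry out of bit 15 back into bit 0):
  0x340D + 0xD40F = 0x1081C → wrap carry → 0x081D
  0x081D + 0x87E5 = 0x09002
  0x9002 + 0x7455 = 0x10457 → wrap carry → 0x0458
  0x0458 + 0x459B = 0x049F3
  0x49F3 + 0x2452 = 0x06E45
  0x6E45 + 0x2040 = 0x08E85
One's-complement sum = 0x8E85.
Checksum = ~0x8E85 & 0xFFFF = 0x717A.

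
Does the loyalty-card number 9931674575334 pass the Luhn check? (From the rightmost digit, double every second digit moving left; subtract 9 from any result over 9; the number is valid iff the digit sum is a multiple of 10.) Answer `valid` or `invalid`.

valid

From the right, keep odd positions and double even positions (subtract 9 from any doubled value over 9):
  doubled (positions 2,4,...): 6 1 1 5 2 9 → sum 24
  kept (positions 1,3,...): 4 3 7 4 6 3 9 → sum 36
Total = 60.
60 mod 10 = 0, so the number is valid.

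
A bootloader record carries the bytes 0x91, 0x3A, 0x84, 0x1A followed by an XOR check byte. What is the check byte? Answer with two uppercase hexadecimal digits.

35

XOR the bytes together:
  start with 0x91
  0x91 ⊕ 0x3A = 0xAB
  0xAB ⊕ 0x84 = 0x2F
  0x2F ⊕ 0x1A = 0x35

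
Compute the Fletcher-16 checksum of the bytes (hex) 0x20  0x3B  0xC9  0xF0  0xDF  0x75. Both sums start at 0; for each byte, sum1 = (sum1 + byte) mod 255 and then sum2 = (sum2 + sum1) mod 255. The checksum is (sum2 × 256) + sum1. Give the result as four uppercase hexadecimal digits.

Running sums (mod 255):
  after byte 0 (0x20): sum1=32, sum2=32
  after byte 1 (0x3B): sum1=91, sum2=123
  after byte 2 (0xC9): sum1=37, sum2=160
  after byte 3 (0xF0): sum1=22, sum2=182
  after byte 4 (0xDF): sum1=245, sum2=172
  after byte 5 (0x75): sum1=107, sum2=24
Checksum = sum2·256 + sum1 = 24·256 + 107 = 6251 = 0x186B.

186B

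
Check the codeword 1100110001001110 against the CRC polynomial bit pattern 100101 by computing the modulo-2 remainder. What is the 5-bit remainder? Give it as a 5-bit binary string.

Modulo-2 division of 1100110001001110 by 100101:
  pos 0: 110011 XOR 100101 = 010110
  pos 1: 101100 XOR 100101 = 001001
  pos 3: 100100 XOR 100101 = 000001
  pos 8: 110011 XOR 100101 = 010110
  pos 9: 101101 XOR 100101 = 001000
Remainder = 10000 (nonzero — an error is detected).

10000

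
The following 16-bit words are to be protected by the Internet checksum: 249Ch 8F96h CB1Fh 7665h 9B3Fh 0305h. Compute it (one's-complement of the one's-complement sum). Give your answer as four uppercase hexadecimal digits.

6C03

One's-complement addition (fold any carry out of bit 15 back into bit 0):
  0x249C + 0x8F96 = 0x0B432
  0xB432 + 0xCB1F = 0x17F51 → wrap carry → 0x7F52
  0x7F52 + 0x7665 = 0x0F5B7
  0xF5B7 + 0x9B3F = 0x190F6 → wrap carry → 0x90F7
  0x90F7 + 0x0305 = 0x093FC
One's-complement sum = 0x93FC.
Checksum = ~0x93FC & 0xFFFF = 0x6C03.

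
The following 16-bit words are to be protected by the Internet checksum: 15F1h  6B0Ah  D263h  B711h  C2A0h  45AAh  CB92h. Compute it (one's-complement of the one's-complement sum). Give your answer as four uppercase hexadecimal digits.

One's-complement addition (fold any carry out of bit 15 back into bit 0):
  0x15F1 + 0x6B0A = 0x080FB
  0x80FB + 0xD263 = 0x1535E → wrap carry → 0x535F
  0x535F + 0xB711 = 0x10A70 → wrap carry → 0x0A71
  0x0A71 + 0xC2A0 = 0x0CD11
  0xCD11 + 0x45AA = 0x112BB → wrap carry → 0x12BC
  0x12BC + 0xCB92 = 0x0DE4E
One's-complement sum = 0xDE4E.
Checksum = ~0xDE4E & 0xFFFF = 0x21B1.

21B1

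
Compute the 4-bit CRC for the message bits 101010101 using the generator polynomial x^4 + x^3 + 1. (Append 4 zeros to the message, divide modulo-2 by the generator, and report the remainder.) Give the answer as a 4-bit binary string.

Append 4 zeros: 1010101010000. Divide by 11001 (XOR where the leading bit is 1):
  pos 0: 10101 XOR 11001 = 01100
  pos 1: 11000 XOR 11001 = 00001
  pos 5: 11010 XOR 11001 = 00011
  pos 8: 11000 XOR 11001 = 00001
Remainder (last 4 bits) = 0001. This is the CRC / FCS.

0001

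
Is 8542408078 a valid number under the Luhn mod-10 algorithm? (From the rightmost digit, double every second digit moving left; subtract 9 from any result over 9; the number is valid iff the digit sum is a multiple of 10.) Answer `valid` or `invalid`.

valid

From the right, keep odd positions and double even positions (subtract 9 from any doubled value over 9):
  doubled (positions 2,4,...): 5 7 8 8 7 → sum 35
  kept (positions 1,3,...): 8 0 0 2 5 → sum 15
Total = 50.
50 mod 10 = 0, so the number is valid.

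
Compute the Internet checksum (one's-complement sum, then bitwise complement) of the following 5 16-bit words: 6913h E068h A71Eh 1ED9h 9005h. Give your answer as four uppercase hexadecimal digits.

One's-complement addition (fold any carry out of bit 15 back into bit 0):
  0x6913 + 0xE068 = 0x1497B → wrap carry → 0x497C
  0x497C + 0xA71E = 0x0F09A
  0xF09A + 0x1ED9 = 0x10F73 → wrap carry → 0x0F74
  0x0F74 + 0x9005 = 0x09F79
One's-complement sum = 0x9F79.
Checksum = ~0x9F79 & 0xFFFF = 0x6086.

6086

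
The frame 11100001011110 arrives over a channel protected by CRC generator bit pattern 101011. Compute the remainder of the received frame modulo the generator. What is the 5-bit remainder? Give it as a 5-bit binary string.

Modulo-2 division of 11100001011110 by 101011:
  pos 0: 111000 XOR 101011 = 010011
  pos 1: 100110 XOR 101011 = 001101
  pos 3: 110110 XOR 101011 = 011101
  pos 4: 111011 XOR 101011 = 010000
  pos 5: 100001 XOR 101011 = 001010
  pos 7: 101011 XOR 101011 = 000000
Remainder = 00000 (zero — the frame passes the CRC check).

00000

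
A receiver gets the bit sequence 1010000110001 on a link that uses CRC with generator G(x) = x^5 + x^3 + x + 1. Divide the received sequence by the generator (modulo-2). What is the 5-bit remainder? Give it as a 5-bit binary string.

10011

Modulo-2 division of 1010000110001 by 101011:
  pos 0: 101000 XOR 101011 = 000011
  pos 4: 110110 XOR 101011 = 011101
  pos 5: 111010 XOR 101011 = 010001
  pos 6: 100010 XOR 101011 = 001001
Remainder = 10011 (nonzero — an error is detected).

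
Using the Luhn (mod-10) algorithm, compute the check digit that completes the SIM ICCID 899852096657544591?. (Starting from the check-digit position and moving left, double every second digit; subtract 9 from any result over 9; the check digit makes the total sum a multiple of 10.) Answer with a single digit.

Partial digits right→left: 1 9 5 4 4 5 7 5 6 6 9 0 2 5 8 9 9 8
Double every second digit counting from the check-digit position (so the 1st, 3rd, 5th, ... of the partial from the right).
  doubled (with −9 where >9): 2 1 8 5 3 9 4 7 9 → sum 48
  kept as-is: 9 4 5 5 6 0 5 9 8 → sum 51
Total = 48 + 51 = 99.
Check digit = (10 − (99 mod 10)) mod 10 = 1.

1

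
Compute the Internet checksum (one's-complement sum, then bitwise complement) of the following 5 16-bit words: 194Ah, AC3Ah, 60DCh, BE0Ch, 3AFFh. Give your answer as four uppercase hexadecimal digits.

One's-complement addition (fold any carry out of bit 15 back into bit 0):
  0x194A + 0xAC3A = 0x0C584
  0xC584 + 0x60DC = 0x12660 → wrap carry → 0x2661
  0x2661 + 0xBE0C = 0x0E46D
  0xE46D + 0x3AFF = 0x11F6C → wrap carry → 0x1F6D
One's-complement sum = 0x1F6D.
Checksum = ~0x1F6D & 0xFFFF = 0xE092.

E092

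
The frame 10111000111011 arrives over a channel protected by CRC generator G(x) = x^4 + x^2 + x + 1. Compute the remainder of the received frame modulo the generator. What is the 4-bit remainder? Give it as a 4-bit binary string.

0010

Modulo-2 division of 10111000111011 by 10111:
  pos 0: 10111 XOR 10111 = 00000
  pos 8: 11101 XOR 10111 = 01010
  pos 9: 10101 XOR 10111 = 00010
Remainder = 0010 (nonzero — an error is detected).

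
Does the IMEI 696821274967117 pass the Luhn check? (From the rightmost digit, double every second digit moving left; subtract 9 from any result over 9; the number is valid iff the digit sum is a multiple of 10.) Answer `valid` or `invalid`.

From the right, keep odd positions and double even positions (subtract 9 from any doubled value over 9):
  doubled (positions 2,4,...): 2 5 9 5 2 7 9 → sum 39
  kept (positions 1,3,...): 7 1 6 4 2 2 6 6 → sum 34
Total = 73.
73 mod 10 = 3, so the number is invalid.

invalid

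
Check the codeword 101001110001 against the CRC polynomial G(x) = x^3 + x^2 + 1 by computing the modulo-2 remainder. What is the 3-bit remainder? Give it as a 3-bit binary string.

000

Modulo-2 division of 101001110001 by 1101:
  pos 0: 1010 XOR 1101 = 0111
  pos 1: 1110 XOR 1101 = 0011
  pos 3: 1111 XOR 1101 = 0010
  pos 5: 1010 XOR 1101 = 0111
  pos 6: 1110 XOR 1101 = 0011
  pos 8: 1101 XOR 1101 = 0000
Remainder = 000 (zero — the frame passes the CRC check).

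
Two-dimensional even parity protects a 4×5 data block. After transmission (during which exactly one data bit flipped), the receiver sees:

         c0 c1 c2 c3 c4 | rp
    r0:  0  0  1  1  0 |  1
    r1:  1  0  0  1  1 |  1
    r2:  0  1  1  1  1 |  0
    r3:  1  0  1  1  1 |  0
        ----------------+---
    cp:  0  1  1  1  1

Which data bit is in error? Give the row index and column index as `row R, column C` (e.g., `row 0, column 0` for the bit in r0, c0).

row 0, column 3

Recompute each row's even parity and compare to rp:
  r0: data parity 0, sent rp 1 → mismatch
  r1: data parity 1, sent rp 1 → ok
  r2: data parity 0, sent rp 0 → ok
  r3: data parity 0, sent rp 0 → ok
Recompute each column's even parity and compare to cp:
  c0: data parity 0, sent cp 0 → ok
  c1: data parity 1, sent cp 1 → ok
  c2: data parity 1, sent cp 1 → ok
  c3: data parity 0, sent cp 1 → mismatch
  c4: data parity 1, sent cp 1 → ok
Exactly one row (r0) and one column (c3) fail → the flipped bit is at their intersection.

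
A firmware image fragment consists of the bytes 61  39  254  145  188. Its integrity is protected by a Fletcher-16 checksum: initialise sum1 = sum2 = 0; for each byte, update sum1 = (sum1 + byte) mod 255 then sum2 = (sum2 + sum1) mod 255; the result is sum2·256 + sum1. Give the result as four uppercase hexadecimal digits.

ABB1

Running sums (mod 255):
  after byte 0 (61): sum1=61, sum2=61
  after byte 1 (39): sum1=100, sum2=161
  after byte 2 (254): sum1=99, sum2=5
  after byte 3 (145): sum1=244, sum2=249
  after byte 4 (188): sum1=177, sum2=171
Checksum = sum2·256 + sum1 = 171·256 + 177 = 43953 = 0xABB1.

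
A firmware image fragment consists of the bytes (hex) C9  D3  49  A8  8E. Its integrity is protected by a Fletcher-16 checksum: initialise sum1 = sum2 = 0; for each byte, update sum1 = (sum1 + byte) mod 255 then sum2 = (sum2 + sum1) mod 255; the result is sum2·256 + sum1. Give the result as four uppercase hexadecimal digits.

Running sums (mod 255):
  after byte 0 (C9): sum1=201, sum2=201
  after byte 1 (D3): sum1=157, sum2=103
  after byte 2 (49): sum1=230, sum2=78
  after byte 3 (A8): sum1=143, sum2=221
  after byte 4 (8E): sum1=30, sum2=251
Checksum = sum2·256 + sum1 = 251·256 + 30 = 64286 = 0xFB1E.

FB1E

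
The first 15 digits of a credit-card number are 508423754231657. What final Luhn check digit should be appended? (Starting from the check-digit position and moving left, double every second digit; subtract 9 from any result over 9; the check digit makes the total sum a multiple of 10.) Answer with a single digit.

Partial digits right→left: 7 5 6 1 3 2 4 5 7 3 2 4 8 0 5
Double every second digit counting from the check-digit position (so the 1st, 3rd, 5th, ... of the partial from the right).
  doubled (with −9 where >9): 5 3 6 8 5 4 7 1 → sum 39
  kept as-is: 5 1 2 5 3 4 0 → sum 20
Total = 39 + 20 = 59.
Check digit = (10 − (59 mod 10)) mod 10 = 1.

1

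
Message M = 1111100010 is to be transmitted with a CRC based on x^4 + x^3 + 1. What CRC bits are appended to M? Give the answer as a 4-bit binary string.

1100

Append 4 zeros: 11111000100000. Divide by 11001 (XOR where the leading bit is 1):
  pos 0: 11111 XOR 11001 = 00110
  pos 2: 11000 XOR 11001 = 00001
  pos 6: 10100 XOR 11001 = 01101
  pos 7: 11010 XOR 11001 = 00011
Remainder (last 4 bits) = 1100. This is the CRC / FCS.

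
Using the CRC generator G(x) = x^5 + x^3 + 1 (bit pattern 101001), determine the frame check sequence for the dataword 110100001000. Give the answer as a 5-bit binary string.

00101

Append 5 zeros: 11010000100000000. Divide by 101001 (XOR where the leading bit is 1):
  pos 0: 110100 XOR 101001 = 011101
  pos 1: 111010 XOR 101001 = 010011
  pos 2: 100110 XOR 101001 = 001111
  pos 4: 111110 XOR 101001 = 010111
  pos 5: 101110 XOR 101001 = 000111
  pos 8: 111000 XOR 101001 = 010001
  pos 9: 100010 XOR 101001 = 001011
  pos 11: 101100 XOR 101001 = 000101
Remainder (last 5 bits) = 00101. This is the CRC / FCS.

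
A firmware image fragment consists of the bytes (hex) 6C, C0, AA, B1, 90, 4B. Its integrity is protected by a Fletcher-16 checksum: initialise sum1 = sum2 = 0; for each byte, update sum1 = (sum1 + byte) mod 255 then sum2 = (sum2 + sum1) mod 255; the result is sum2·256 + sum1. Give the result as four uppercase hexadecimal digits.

7A65

Running sums (mod 255):
  after byte 0 (6C): sum1=108, sum2=108
  after byte 1 (C0): sum1=45, sum2=153
  after byte 2 (AA): sum1=215, sum2=113
  after byte 3 (B1): sum1=137, sum2=250
  after byte 4 (90): sum1=26, sum2=21
  after byte 5 (4B): sum1=101, sum2=122
Checksum = sum2·256 + sum1 = 122·256 + 101 = 31333 = 0x7A65.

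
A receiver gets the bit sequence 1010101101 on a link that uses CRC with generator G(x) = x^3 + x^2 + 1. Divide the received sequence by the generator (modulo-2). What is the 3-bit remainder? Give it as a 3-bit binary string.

Modulo-2 division of 1010101101 by 1101:
  pos 0: 1010 XOR 1101 = 0111
  pos 1: 1111 XOR 1101 = 0010
  pos 3: 1001 XOR 1101 = 0100
  pos 4: 1001 XOR 1101 = 0100
  pos 5: 1000 XOR 1101 = 0101
  pos 6: 1011 XOR 1101 = 0110
Remainder = 110 (nonzero — an error is detected).

110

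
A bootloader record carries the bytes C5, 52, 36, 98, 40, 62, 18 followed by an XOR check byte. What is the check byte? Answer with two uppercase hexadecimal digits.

03

XOR the bytes together:
  start with 0xC5
  0xC5 ⊕ 0x52 = 0x97
  0x97 ⊕ 0x36 = 0xA1
  0xA1 ⊕ 0x98 = 0x39
  0x39 ⊕ 0x40 = 0x79
  0x79 ⊕ 0x62 = 0x1B
  0x1B ⊕ 0x18 = 0x03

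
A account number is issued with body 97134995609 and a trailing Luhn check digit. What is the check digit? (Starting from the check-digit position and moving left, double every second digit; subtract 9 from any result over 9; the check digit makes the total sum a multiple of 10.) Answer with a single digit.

6

Partial digits right→left: 9 0 6 5 9 9 4 3 1 7 9
Double every second digit counting from the check-digit position (so the 1st, 3rd, 5th, ... of the partial from the right).
  doubled (with −9 where >9): 9 3 9 8 2 9 → sum 40
  kept as-is: 0 5 9 3 7 → sum 24
Total = 40 + 24 = 64.
Check digit = (10 − (64 mod 10)) mod 10 = 6.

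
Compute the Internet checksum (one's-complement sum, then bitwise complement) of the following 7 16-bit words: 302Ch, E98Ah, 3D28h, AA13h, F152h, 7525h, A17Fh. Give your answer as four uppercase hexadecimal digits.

F714

One's-complement addition (fold any carry out of bit 15 back into bit 0):
  0x302C + 0xE98A = 0x119B6 → wrap carry → 0x19B7
  0x19B7 + 0x3D28 = 0x056DF
  0x56DF + 0xAA13 = 0x100F2 → wrap carry → 0x00F3
  0x00F3 + 0xF152 = 0x0F245
  0xF245 + 0x7525 = 0x1676A → wrap carry → 0x676B
  0x676B + 0xA17F = 0x108EA → wrap carry → 0x08EB
One's-complement sum = 0x08EB.
Checksum = ~0x08EB & 0xFFFF = 0xF714.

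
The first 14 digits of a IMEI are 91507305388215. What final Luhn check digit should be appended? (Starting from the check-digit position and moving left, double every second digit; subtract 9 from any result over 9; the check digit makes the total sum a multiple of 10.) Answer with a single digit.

Partial digits right→left: 5 1 2 8 8 3 5 0 3 7 0 5 1 9
Double every second digit counting from the check-digit position (so the 1st, 3rd, 5th, ... of the partial from the right).
  doubled (with −9 where >9): 1 4 7 1 6 0 2 → sum 21
  kept as-is: 1 8 3 0 7 5 9 → sum 33
Total = 21 + 33 = 54.
Check digit = (10 − (54 mod 10)) mod 10 = 6.

6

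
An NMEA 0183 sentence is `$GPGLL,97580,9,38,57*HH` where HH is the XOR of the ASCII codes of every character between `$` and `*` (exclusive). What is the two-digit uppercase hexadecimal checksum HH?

XOR the ASCII codes of the payload characters:
  'G' = 0x47 → acc = 0x47
  'P' = 0x50 → acc = 0x17
  'G' = 0x47 → acc = 0x50
  'L' = 0x4C → acc = 0x1C
  'L' = 0x4C → acc = 0x50
  ',' = 0x2C → acc = 0x7C
  '9' = 0x39 → acc = 0x45
  '7' = 0x37 → acc = 0x72
  '5' = 0x35 → acc = 0x47
  '8' = 0x38 → acc = 0x7F
  '0' = 0x30 → acc = 0x4F
  ',' = 0x2C → acc = 0x63
  '9' = 0x39 → acc = 0x5A
  ',' = 0x2C → acc = 0x76
  '3' = 0x33 → acc = 0x45
  '8' = 0x38 → acc = 0x7D
  ',' = 0x2C → acc = 0x51
  '5' = 0x35 → acc = 0x64
  '7' = 0x37 → acc = 0x53
Checksum = 0x53.

53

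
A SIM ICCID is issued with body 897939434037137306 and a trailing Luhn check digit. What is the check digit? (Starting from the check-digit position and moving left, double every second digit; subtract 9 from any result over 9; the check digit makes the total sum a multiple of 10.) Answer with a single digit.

0

Partial digits right→left: 6 0 3 7 3 1 7 3 0 4 3 4 9 3 9 7 9 8
Double every second digit counting from the check-digit position (so the 1st, 3rd, 5th, ... of the partial from the right).
  doubled (with −9 where >9): 3 6 6 5 0 6 9 9 9 → sum 53
  kept as-is: 0 7 1 3 4 4 3 7 8 → sum 37
Total = 53 + 37 = 90.
Check digit = (10 − (90 mod 10)) mod 10 = 0.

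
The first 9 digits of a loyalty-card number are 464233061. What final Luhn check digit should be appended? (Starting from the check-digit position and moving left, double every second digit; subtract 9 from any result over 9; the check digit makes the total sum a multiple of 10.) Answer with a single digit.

9

Partial digits right→left: 1 6 0 3 3 2 4 6 4
Double every second digit counting from the check-digit position (so the 1st, 3rd, 5th, ... of the partial from the right).
  doubled (with −9 where >9): 2 0 6 8 8 → sum 24
  kept as-is: 6 3 2 6 → sum 17
Total = 24 + 17 = 41.
Check digit = (10 − (41 mod 10)) mod 10 = 9.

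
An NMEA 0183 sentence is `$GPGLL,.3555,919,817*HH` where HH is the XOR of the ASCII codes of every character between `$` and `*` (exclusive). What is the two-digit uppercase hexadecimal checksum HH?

5B

XOR the ASCII codes of the payload characters:
  'G' = 0x47 → acc = 0x47
  'P' = 0x50 → acc = 0x17
  'G' = 0x47 → acc = 0x50
  'L' = 0x4C → acc = 0x1C
  'L' = 0x4C → acc = 0x50
  ',' = 0x2C → acc = 0x7C
  '.' = 0x2E → acc = 0x52
  '3' = 0x33 → acc = 0x61
  '5' = 0x35 → acc = 0x54
  '5' = 0x35 → acc = 0x61
  '5' = 0x35 → acc = 0x54
  ',' = 0x2C → acc = 0x78
  '9' = 0x39 → acc = 0x41
  '1' = 0x31 → acc = 0x70
  '9' = 0x39 → acc = 0x49
  ',' = 0x2C → acc = 0x65
  '8' = 0x38 → acc = 0x5D
  '1' = 0x31 → acc = 0x6C
  '7' = 0x37 → acc = 0x5B
Checksum = 0x5B.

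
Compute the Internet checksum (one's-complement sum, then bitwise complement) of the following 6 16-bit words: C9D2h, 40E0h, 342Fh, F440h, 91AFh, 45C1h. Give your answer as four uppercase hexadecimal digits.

One's-complement addition (fold any carry out of bit 15 back into bit 0):
  0xC9D2 + 0x40E0 = 0x10AB2 → wrap carry → 0x0AB3
  0x0AB3 + 0x342F = 0x03EE2
  0x3EE2 + 0xF440 = 0x13322 → wrap carry → 0x3323
  0x3323 + 0x91AF = 0x0C4D2
  0xC4D2 + 0x45C1 = 0x10A93 → wrap carry → 0x0A94
One's-complement sum = 0x0A94.
Checksum = ~0x0A94 & 0xFFFF = 0xF56B.

F56B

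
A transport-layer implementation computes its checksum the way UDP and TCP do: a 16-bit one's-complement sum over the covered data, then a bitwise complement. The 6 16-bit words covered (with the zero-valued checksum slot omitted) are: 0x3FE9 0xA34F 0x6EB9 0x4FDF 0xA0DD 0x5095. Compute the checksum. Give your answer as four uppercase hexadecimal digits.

6CBB

One's-complement addition (fold any carry out of bit 15 back into bit 0):
  0x3FE9 + 0xA34F = 0x0E338
  0xE338 + 0x6EB9 = 0x151F1 → wrap carry → 0x51F2
  0x51F2 + 0x4FDF = 0x0A1D1
  0xA1D1 + 0xA0DD = 0x142AE → wrap carry → 0x42AF
  0x42AF + 0x5095 = 0x09344
One's-complement sum = 0x9344.
Checksum = ~0x9344 & 0xFFFF = 0x6CBB.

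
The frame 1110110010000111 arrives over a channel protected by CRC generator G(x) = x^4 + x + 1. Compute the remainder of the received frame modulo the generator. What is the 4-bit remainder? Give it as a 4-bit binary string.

0000

Modulo-2 division of 1110110010000111 by 10011:
  pos 0: 11101 XOR 10011 = 01110
  pos 1: 11101 XOR 10011 = 01110
  pos 2: 11100 XOR 10011 = 01111
  pos 3: 11110 XOR 10011 = 01101
  pos 4: 11011 XOR 10011 = 01000
  pos 5: 10000 XOR 10011 = 00011
  pos 8: 11000 XOR 10011 = 01011
  pos 9: 10111 XOR 10011 = 00100
  pos 11: 10011 XOR 10011 = 00000
Remainder = 0000 (zero — the frame passes the CRC check).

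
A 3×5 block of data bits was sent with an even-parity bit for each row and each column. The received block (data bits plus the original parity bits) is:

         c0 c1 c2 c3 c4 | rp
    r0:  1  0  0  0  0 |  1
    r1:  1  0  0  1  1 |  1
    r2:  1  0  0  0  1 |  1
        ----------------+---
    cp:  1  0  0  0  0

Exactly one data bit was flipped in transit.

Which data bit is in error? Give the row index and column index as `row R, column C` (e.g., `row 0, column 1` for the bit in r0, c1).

Recompute each row's even parity and compare to rp:
  r0: data parity 1, sent rp 1 → ok
  r1: data parity 1, sent rp 1 → ok
  r2: data parity 0, sent rp 1 → mismatch
Recompute each column's even parity and compare to cp:
  c0: data parity 1, sent cp 1 → ok
  c1: data parity 0, sent cp 0 → ok
  c2: data parity 0, sent cp 0 → ok
  c3: data parity 1, sent cp 0 → mismatch
  c4: data parity 0, sent cp 0 → ok
Exactly one row (r2) and one column (c3) fail → the flipped bit is at their intersection.

row 2, column 3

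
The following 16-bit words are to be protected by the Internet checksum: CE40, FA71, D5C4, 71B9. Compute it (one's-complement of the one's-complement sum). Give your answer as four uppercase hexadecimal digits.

EFCE

One's-complement addition (fold any carry out of bit 15 back into bit 0):
  0xCE40 + 0xFA71 = 0x1C8B1 → wrap carry → 0xC8B2
  0xC8B2 + 0xD5C4 = 0x19E76 → wrap carry → 0x9E77
  0x9E77 + 0x71B9 = 0x11030 → wrap carry → 0x1031
One's-complement sum = 0x1031.
Checksum = ~0x1031 & 0xFFFF = 0xEFCE.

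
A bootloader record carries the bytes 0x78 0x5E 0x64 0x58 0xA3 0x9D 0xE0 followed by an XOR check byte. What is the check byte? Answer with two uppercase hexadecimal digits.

C4

XOR the bytes together:
  start with 0x78
  0x78 ⊕ 0x5E = 0x26
  0x26 ⊕ 0x64 = 0x42
  0x42 ⊕ 0x58 = 0x1A
  0x1A ⊕ 0xA3 = 0xB9
  0xB9 ⊕ 0x9D = 0x24
  0x24 ⊕ 0xE0 = 0xC4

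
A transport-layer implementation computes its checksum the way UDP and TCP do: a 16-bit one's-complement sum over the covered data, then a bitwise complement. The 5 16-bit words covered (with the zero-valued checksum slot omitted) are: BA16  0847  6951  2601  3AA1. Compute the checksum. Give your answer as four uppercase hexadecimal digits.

73AE

One's-complement addition (fold any carry out of bit 15 back into bit 0):
  0xBA16 + 0x0847 = 0x0C25D
  0xC25D + 0x6951 = 0x12BAE → wrap carry → 0x2BAF
  0x2BAF + 0x2601 = 0x051B0
  0x51B0 + 0x3AA1 = 0x08C51
One's-complement sum = 0x8C51.
Checksum = ~0x8C51 & 0xFFFF = 0x73AE.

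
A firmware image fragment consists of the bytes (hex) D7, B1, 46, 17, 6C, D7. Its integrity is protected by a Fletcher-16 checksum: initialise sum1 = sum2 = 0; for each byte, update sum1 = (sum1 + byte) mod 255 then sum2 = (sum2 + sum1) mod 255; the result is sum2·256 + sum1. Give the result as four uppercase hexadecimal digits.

Running sums (mod 255):
  after byte 0 (D7): sum1=215, sum2=215
  after byte 1 (B1): sum1=137, sum2=97
  after byte 2 (46): sum1=207, sum2=49
  after byte 3 (17): sum1=230, sum2=24
  after byte 4 (6C): sum1=83, sum2=107
  after byte 5 (D7): sum1=43, sum2=150
Checksum = sum2·256 + sum1 = 150·256 + 43 = 38443 = 0x962B.

962B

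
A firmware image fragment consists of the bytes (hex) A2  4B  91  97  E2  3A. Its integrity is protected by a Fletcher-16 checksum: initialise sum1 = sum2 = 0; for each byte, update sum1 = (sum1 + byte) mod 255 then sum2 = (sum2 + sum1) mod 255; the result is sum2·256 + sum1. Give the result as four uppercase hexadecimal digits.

5534

Running sums (mod 255):
  after byte 0 (A2): sum1=162, sum2=162
  after byte 1 (4B): sum1=237, sum2=144
  after byte 2 (91): sum1=127, sum2=16
  after byte 3 (97): sum1=23, sum2=39
  after byte 4 (E2): sum1=249, sum2=33
  after byte 5 (3A): sum1=52, sum2=85
Checksum = sum2·256 + sum1 = 85·256 + 52 = 21812 = 0x5534.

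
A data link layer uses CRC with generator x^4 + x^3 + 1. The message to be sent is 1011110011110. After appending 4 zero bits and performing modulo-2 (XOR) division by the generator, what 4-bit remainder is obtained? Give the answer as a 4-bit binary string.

1011

Append 4 zeros: 10111100111100000. Divide by 11001 (XOR where the leading bit is 1):
  pos 0: 10111 XOR 11001 = 01110
  pos 1: 11101 XOR 11001 = 00100
  pos 3: 10000 XOR 11001 = 01001
  pos 4: 10011 XOR 11001 = 01010
  pos 5: 10101 XOR 11001 = 01100
  pos 6: 11001 XOR 11001 = 00000
  pos 11: 10000 XOR 11001 = 01001
  pos 12: 10010 XOR 11001 = 01011
Remainder (last 4 bits) = 1011. This is the CRC / FCS.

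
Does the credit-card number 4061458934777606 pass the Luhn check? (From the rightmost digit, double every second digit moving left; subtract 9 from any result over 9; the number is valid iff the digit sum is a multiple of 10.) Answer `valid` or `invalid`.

valid

From the right, keep odd positions and double even positions (subtract 9 from any doubled value over 9):
  doubled (positions 2,4,...): 0 5 5 6 7 8 3 8 → sum 42
  kept (positions 1,3,...): 6 6 7 4 9 5 1 0 → sum 38
Total = 80.
80 mod 10 = 0, so the number is valid.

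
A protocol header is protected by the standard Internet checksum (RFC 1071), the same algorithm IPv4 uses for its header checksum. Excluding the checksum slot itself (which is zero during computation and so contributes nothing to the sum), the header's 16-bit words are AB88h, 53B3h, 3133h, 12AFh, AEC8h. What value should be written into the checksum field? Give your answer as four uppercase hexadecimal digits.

0E19

One's-complement addition (fold any carry out of bit 15 back into bit 0):
  0xAB88 + 0x53B3 = 0x0FF3B
  0xFF3B + 0x3133 = 0x1306E → wrap carry → 0x306F
  0x306F + 0x12AF = 0x0431E
  0x431E + 0xAEC8 = 0x0F1E6
One's-complement sum = 0xF1E6.
Checksum = ~0xF1E6 & 0xFFFF = 0x0E19.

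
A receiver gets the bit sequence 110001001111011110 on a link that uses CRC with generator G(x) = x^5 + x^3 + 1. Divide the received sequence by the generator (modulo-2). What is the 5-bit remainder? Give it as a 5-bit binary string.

Modulo-2 division of 110001001111011110 by 101001:
  pos 0: 110001 XOR 101001 = 011000
  pos 1: 110000 XOR 101001 = 011001
  pos 2: 110010 XOR 101001 = 011011
  pos 3: 110111 XOR 101001 = 011110
  pos 4: 111101 XOR 101001 = 010100
  pos 5: 101001 XOR 101001 = 000000
  pos 11: 101111 XOR 101001 = 000110
Remainder = 01100 (nonzero — an error is detected).

01100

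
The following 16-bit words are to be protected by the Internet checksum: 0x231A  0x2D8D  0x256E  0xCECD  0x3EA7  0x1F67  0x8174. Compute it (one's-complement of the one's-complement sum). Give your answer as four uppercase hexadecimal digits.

One's-complement addition (fold any carry out of bit 15 back into bit 0):
  0x231A + 0x2D8D = 0x050A7
  0x50A7 + 0x256E = 0x07615
  0x7615 + 0xCECD = 0x144E2 → wrap carry → 0x44E3
  0x44E3 + 0x3EA7 = 0x0838A
  0x838A + 0x1F67 = 0x0A2F1
  0xA2F1 + 0x8174 = 0x12465 → wrap carry → 0x2466
One's-complement sum = 0x2466.
Checksum = ~0x2466 & 0xFFFF = 0xDB99.

DB99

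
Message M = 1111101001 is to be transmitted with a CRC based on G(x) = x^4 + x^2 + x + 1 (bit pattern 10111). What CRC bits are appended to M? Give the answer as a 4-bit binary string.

1000

Append 4 zeros: 11111010010000. Divide by 10111 (XOR where the leading bit is 1):
  pos 0: 11111 XOR 10111 = 01000
  pos 1: 10000 XOR 10111 = 00111
  pos 3: 11110 XOR 10111 = 01001
  pos 4: 10010 XOR 10111 = 00101
  pos 6: 10110 XOR 10111 = 00001
Remainder (last 4 bits) = 1000. This is the CRC / FCS.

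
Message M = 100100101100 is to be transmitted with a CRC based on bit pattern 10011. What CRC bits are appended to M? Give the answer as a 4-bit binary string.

0011

Append 4 zeros: 1001001011000000. Divide by 10011 (XOR where the leading bit is 1):
  pos 0: 10010 XOR 10011 = 00001
  pos 4: 10101 XOR 10011 = 00110
  pos 6: 11010 XOR 10011 = 01001
  pos 7: 10010 XOR 10011 = 00001
  pos 11: 10000 XOR 10011 = 00011
Remainder (last 4 bits) = 0011. This is the CRC / FCS.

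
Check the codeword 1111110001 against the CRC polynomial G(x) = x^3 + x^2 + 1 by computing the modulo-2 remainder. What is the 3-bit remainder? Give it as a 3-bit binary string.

Modulo-2 division of 1111110001 by 1101:
  pos 0: 1111 XOR 1101 = 0010
  pos 2: 1011 XOR 1101 = 0110
  pos 3: 1100 XOR 1101 = 0001
  pos 6: 1001 XOR 1101 = 0100
Remainder = 100 (nonzero — an error is detected).

100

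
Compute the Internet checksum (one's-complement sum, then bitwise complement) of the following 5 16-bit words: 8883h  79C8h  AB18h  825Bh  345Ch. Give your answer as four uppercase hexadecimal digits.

9BE3

One's-complement addition (fold any carry out of bit 15 back into bit 0):
  0x8883 + 0x79C8 = 0x1024B → wrap carry → 0x024C
  0x024C + 0xAB18 = 0x0AD64
  0xAD64 + 0x825B = 0x12FBF → wrap carry → 0x2FC0
  0x2FC0 + 0x345C = 0x0641C
One's-complement sum = 0x641C.
Checksum = ~0x641C & 0xFFFF = 0x9BE3.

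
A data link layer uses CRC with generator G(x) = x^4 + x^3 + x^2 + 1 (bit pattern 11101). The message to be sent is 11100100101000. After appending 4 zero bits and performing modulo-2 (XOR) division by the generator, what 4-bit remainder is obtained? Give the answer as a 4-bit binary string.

1100

Append 4 zeros: 111001001010000000. Divide by 11101 (XOR where the leading bit is 1):
  pos 0: 11100 XOR 11101 = 00001
  pos 4: 11001 XOR 11101 = 00100
  pos 6: 10001 XOR 11101 = 01100
  pos 7: 11000 XOR 11101 = 00101
  pos 9: 10100 XOR 11101 = 01001
  pos 10: 10010 XOR 11101 = 01111
  pos 11: 11110 XOR 11101 = 00011
Remainder (last 4 bits) = 1100. This is the CRC / FCS.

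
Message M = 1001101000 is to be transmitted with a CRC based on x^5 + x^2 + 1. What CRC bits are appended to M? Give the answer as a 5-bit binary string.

00110

Append 5 zeros: 100110100000000. Divide by 100101 (XOR where the leading bit is 1):
  pos 0: 100110 XOR 100101 = 000011
  pos 4: 111000 XOR 100101 = 011101
  pos 5: 111010 XOR 100101 = 011111
  pos 6: 111110 XOR 100101 = 011011
  pos 7: 110110 XOR 100101 = 010011
  pos 8: 100110 XOR 100101 = 000011
Remainder (last 5 bits) = 00110. This is the CRC / FCS.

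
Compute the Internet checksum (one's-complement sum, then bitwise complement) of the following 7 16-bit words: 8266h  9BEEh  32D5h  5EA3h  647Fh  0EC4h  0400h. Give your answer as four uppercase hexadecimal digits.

One's-complement addition (fold any carry out of bit 15 back into bit 0):
  0x8266 + 0x9BEE = 0x11E54 → wrap carry → 0x1E55
  0x1E55 + 0x32D5 = 0x0512A
  0x512A + 0x5EA3 = 0x0AFCD
  0xAFCD + 0x647F = 0x1144C → wrap carry → 0x144D
  0x144D + 0x0EC4 = 0x02311
  0x2311 + 0x0400 = 0x02711
One's-complement sum = 0x2711.
Checksum = ~0x2711 & 0xFFFF = 0xD8EE.

D8EE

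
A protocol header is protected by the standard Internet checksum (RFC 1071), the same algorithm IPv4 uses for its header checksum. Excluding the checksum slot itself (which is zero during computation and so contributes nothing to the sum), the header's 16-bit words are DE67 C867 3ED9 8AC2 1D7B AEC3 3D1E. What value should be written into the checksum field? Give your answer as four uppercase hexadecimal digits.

One's-complement addition (fold any carry out of bit 15 back into bit 0):
  0xDE67 + 0xC867 = 0x1A6CE → wrap carry → 0xA6CF
  0xA6CF + 0x3ED9 = 0x0E5A8
  0xE5A8 + 0x8AC2 = 0x1706A → wrap carry → 0x706B
  0x706B + 0x1D7B = 0x08DE6
  0x8DE6 + 0xAEC3 = 0x13CA9 → wrap carry → 0x3CAA
  0x3CAA + 0x3D1E = 0x079C8
One's-complement sum = 0x79C8.
Checksum = ~0x79C8 & 0xFFFF = 0x8637.

8637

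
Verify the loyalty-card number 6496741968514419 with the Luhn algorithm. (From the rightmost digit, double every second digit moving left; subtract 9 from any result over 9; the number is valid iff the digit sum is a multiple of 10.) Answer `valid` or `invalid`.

From the right, keep odd positions and double even positions (subtract 9 from any doubled value over 9):
  doubled (positions 2,4,...): 2 8 1 3 2 5 9 3 → sum 33
  kept (positions 1,3,...): 9 4 1 8 9 4 6 4 → sum 45
Total = 78.
78 mod 10 = 8, so the number is invalid.

invalid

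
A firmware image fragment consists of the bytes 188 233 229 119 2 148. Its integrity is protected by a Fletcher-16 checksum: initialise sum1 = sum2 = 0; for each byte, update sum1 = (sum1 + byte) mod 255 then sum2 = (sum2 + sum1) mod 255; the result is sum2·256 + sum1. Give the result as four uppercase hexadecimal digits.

949A

Running sums (mod 255):
  after byte 0 (188): sum1=188, sum2=188
  after byte 1 (233): sum1=166, sum2=99
  after byte 2 (229): sum1=140, sum2=239
  after byte 3 (119): sum1=4, sum2=243
  after byte 4 (2): sum1=6, sum2=249
  after byte 5 (148): sum1=154, sum2=148
Checksum = sum2·256 + sum1 = 148·256 + 154 = 38042 = 0x949A.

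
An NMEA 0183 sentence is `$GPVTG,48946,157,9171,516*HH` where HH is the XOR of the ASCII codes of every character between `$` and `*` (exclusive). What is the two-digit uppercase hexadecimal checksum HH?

6A

XOR the ASCII codes of the payload characters:
  'G' = 0x47 → acc = 0x47
  'P' = 0x50 → acc = 0x17
  'V' = 0x56 → acc = 0x41
  'T' = 0x54 → acc = 0x15
  'G' = 0x47 → acc = 0x52
  ',' = 0x2C → acc = 0x7E
  '4' = 0x34 → acc = 0x4A
  '8' = 0x38 → acc = 0x72
  '9' = 0x39 → acc = 0x4B
  '4' = 0x34 → acc = 0x7F
  '6' = 0x36 → acc = 0x49
  ',' = 0x2C → acc = 0x65
  '1' = 0x31 → acc = 0x54
  '5' = 0x35 → acc = 0x61
  '7' = 0x37 → acc = 0x56
  ',' = 0x2C → acc = 0x7A
  '9' = 0x39 → acc = 0x43
  '1' = 0x31 → acc = 0x72
  '7' = 0x37 → acc = 0x45
  '1' = 0x31 → acc = 0x74
  ',' = 0x2C → acc = 0x58
  '5' = 0x35 → acc = 0x6D
  '1' = 0x31 → acc = 0x5C
  '6' = 0x36 → acc = 0x6A
Checksum = 0x6A.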